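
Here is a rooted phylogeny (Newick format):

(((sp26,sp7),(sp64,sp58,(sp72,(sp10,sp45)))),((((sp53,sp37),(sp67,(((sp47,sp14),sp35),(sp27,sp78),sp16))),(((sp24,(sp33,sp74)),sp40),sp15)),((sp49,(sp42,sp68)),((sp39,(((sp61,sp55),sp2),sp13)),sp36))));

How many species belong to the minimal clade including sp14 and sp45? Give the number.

30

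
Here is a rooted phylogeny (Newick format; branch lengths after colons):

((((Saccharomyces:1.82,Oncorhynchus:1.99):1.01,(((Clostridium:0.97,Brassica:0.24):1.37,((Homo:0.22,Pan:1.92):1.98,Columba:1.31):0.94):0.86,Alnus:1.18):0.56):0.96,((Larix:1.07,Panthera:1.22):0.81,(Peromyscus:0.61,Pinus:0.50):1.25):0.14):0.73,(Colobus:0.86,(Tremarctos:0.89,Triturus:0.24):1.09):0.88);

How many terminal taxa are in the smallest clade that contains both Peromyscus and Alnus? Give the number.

The MRCA of Peromyscus and Alnus is the node subtending (((Saccharomyces,Oncorhynchus),(((Clostridium,Brassica),((Homo,Pan),Columba)),Alnus)),((Larix,Panthera),(Peromyscus,Pinus))).
That clade contains 12 terminal taxa: Alnus, Brassica, Clostridium, Columba, Homo, Larix, Oncorhynchus, Pan, Panthera, Peromyscus, Pinus, Saccharomyces.

12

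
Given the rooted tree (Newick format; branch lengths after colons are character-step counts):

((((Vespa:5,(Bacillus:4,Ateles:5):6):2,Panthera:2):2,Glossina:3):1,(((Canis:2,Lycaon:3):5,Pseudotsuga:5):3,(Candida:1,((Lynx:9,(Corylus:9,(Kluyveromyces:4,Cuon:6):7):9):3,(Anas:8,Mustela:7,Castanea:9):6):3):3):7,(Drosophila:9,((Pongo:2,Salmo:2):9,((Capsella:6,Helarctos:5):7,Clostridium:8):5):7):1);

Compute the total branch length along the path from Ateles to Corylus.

50

The path runs Ateles → … → MRCA → … → Corylus; the MRCA is the root of the tree.
Branch lengths along that path: 5 + 6 + 2 + 2 + 1 + 7 + 3 + 3 + 3 + 9 + 9 = 50.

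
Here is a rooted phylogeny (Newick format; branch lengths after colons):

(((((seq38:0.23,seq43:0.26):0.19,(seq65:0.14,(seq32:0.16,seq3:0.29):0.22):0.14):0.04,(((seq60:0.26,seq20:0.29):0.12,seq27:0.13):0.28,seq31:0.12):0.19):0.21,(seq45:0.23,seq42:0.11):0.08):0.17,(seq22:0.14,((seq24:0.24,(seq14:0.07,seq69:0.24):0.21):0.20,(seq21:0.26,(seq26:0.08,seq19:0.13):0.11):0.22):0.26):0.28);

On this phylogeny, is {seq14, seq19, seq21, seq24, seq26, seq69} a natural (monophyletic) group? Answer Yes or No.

The most recent common ancestor of these taxa subtends ((seq24,(seq14,seq69)),(seq21,(seq26,seq19))).
That clade has exactly 6 tips — every listed taxon and nothing else — so the group is monophyletic.

Yes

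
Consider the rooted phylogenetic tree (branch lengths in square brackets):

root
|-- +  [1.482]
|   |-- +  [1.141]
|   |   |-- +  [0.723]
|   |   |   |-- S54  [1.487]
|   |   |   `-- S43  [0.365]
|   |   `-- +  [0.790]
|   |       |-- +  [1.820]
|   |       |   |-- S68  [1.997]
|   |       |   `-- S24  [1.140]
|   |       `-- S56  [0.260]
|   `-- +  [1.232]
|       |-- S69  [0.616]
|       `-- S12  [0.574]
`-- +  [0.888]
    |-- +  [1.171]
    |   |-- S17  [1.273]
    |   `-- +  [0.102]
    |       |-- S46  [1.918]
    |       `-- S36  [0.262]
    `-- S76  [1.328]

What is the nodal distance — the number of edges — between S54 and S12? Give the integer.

5

The MRCA of S54 and S12 is the node subtending (((S54,S43),((S68,S24),S56)),(S69,S12)).
From S54 up to that node: 3 branches. From S12 up to the same node: 2 branches. Total: 3 + 2 = 5.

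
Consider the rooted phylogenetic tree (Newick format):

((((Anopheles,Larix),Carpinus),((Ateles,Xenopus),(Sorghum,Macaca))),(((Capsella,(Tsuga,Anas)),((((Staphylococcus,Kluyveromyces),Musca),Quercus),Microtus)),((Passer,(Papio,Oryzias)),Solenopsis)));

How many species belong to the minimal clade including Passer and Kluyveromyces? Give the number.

The MRCA of Passer and Kluyveromyces is the node subtending (((Capsella,(Tsuga,Anas)),((((Staphylococcus,Kluyveromyces),Musca),Quercus),Microtus)),((Passer,(Papio,Oryzias)),Solenopsis)).
That clade contains 12 terminal taxa: Anas, Capsella, Kluyveromyces, Microtus, Musca, Oryzias, Papio, Passer, Quercus, Solenopsis, Staphylococcus, Tsuga.

12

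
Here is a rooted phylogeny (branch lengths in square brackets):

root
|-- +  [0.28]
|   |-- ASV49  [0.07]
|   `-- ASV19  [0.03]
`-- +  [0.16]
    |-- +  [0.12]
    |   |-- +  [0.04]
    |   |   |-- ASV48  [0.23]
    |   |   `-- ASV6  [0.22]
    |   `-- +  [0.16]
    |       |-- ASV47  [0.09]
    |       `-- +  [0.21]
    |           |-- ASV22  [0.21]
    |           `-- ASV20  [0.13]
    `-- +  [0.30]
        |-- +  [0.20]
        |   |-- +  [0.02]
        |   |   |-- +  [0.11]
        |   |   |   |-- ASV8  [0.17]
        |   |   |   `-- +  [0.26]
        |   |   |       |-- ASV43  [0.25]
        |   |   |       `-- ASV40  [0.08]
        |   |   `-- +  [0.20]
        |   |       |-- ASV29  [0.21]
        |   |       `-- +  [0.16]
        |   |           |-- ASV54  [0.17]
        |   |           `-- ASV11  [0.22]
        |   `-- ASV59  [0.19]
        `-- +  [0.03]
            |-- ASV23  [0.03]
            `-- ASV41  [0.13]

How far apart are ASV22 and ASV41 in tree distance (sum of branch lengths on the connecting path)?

The path runs ASV22 → … → MRCA → … → ASV41; the MRCA is the node subtending (((ASV48,ASV6),(ASV47,(ASV22,ASV20))),((((ASV8,(ASV43,ASV40)),(ASV29,(ASV54,ASV11))),ASV59),(ASV23,ASV41))).
Branch lengths along that path: 0.21 + 0.21 + 0.16 + 0.12 + 0.30 + 0.03 + 0.13 = 1.16.

1.16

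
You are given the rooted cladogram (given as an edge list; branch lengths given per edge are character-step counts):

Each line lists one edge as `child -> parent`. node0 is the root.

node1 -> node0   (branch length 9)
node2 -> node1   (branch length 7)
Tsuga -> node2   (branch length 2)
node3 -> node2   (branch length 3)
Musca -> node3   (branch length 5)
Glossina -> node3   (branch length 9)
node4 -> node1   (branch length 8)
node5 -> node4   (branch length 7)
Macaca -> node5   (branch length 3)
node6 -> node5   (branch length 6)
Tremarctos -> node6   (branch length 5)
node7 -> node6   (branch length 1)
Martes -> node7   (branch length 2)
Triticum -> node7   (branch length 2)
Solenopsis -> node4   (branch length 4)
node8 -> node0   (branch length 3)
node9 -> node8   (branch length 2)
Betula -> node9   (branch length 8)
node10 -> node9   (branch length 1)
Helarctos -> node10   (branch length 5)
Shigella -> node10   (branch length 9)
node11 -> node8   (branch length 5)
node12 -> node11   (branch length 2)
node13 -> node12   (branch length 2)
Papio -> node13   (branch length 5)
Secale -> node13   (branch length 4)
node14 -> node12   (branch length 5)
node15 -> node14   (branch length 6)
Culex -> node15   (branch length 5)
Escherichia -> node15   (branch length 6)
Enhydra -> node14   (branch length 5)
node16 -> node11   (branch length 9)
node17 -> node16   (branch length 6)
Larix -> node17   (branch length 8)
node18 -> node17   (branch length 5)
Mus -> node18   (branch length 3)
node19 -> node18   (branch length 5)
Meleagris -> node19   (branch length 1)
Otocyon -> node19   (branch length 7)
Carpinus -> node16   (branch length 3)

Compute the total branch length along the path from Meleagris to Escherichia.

The path runs Meleagris → … → MRCA → … → Escherichia; the MRCA is the node subtending (((Papio,Secale),((Culex,Escherichia),Enhydra)),((Larix,(Mus,(Meleagris,Otocyon))),Carpinus)).
Branch lengths along that path: 1 + 5 + 5 + 6 + 9 + 2 + 5 + 6 + 6 = 45.

45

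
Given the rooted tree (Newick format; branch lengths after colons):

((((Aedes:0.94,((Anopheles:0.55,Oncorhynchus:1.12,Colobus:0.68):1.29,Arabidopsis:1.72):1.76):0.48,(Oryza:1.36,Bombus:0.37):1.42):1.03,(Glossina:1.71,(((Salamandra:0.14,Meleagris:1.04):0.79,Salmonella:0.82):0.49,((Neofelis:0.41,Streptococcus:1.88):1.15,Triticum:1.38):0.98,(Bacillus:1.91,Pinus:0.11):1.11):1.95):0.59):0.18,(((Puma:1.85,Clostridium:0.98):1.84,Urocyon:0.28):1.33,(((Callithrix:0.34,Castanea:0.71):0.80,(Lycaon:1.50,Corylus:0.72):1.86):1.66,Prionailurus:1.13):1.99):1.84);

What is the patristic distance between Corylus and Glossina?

10.55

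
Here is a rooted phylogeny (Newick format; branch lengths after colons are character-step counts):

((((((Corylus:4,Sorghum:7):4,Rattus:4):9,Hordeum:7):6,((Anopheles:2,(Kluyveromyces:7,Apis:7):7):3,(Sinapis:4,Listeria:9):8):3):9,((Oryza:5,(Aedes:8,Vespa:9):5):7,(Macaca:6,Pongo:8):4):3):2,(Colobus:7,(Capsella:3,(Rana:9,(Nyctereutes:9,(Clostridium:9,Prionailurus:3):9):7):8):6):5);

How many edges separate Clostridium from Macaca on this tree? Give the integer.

10

The MRCA of Clostridium and Macaca is the root of the tree.
From Clostridium up to that node: 6 branches. From Macaca up to the same node: 4 branches. Total: 6 + 4 = 10.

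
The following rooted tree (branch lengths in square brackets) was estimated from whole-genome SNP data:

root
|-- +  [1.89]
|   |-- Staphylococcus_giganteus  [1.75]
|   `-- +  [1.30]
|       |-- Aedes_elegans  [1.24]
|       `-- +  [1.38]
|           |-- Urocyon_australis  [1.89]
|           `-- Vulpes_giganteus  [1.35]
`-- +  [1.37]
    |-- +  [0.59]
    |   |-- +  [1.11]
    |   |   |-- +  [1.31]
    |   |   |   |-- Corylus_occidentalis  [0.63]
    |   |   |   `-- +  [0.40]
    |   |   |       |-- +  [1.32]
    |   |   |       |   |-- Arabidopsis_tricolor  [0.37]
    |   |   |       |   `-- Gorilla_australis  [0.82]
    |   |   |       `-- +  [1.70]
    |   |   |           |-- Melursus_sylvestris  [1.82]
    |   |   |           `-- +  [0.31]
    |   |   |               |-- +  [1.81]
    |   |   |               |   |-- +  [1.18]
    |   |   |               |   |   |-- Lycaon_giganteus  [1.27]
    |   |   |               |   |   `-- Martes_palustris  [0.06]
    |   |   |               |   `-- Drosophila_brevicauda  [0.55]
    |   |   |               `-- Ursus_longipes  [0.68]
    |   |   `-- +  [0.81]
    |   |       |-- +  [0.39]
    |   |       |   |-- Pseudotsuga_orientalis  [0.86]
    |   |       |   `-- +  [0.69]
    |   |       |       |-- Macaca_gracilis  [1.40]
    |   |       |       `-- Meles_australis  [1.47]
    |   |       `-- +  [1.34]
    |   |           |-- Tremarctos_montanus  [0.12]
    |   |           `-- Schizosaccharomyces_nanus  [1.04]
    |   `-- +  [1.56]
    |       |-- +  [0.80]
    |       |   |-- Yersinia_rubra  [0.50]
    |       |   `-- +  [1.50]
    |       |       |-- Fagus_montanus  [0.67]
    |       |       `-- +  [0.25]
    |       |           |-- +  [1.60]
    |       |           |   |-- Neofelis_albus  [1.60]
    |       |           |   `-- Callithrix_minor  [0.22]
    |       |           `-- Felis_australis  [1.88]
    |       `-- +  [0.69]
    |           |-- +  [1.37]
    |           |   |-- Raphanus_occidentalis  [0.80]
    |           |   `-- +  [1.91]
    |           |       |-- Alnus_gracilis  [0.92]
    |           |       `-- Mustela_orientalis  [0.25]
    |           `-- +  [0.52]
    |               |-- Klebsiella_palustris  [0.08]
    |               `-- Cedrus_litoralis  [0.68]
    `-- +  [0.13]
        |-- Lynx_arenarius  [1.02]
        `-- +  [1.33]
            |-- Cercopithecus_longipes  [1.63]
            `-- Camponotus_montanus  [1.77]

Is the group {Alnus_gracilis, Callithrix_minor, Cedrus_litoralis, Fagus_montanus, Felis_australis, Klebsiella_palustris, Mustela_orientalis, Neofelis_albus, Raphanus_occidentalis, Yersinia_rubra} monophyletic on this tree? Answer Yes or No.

The most recent common ancestor of these taxa subtends ((Yersinia_rubra,(Fagus_montanus,((Neofelis_albus,Callithrix_minor),Felis_australis))),((Raphanus_occidentalis,(Alnus_gracilis,Mustela_orientalis)),(Klebsiella_palustris,Cedrus_litoralis))).
That clade has exactly 10 tips — every listed taxon and nothing else — so the group is monophyletic.

Yes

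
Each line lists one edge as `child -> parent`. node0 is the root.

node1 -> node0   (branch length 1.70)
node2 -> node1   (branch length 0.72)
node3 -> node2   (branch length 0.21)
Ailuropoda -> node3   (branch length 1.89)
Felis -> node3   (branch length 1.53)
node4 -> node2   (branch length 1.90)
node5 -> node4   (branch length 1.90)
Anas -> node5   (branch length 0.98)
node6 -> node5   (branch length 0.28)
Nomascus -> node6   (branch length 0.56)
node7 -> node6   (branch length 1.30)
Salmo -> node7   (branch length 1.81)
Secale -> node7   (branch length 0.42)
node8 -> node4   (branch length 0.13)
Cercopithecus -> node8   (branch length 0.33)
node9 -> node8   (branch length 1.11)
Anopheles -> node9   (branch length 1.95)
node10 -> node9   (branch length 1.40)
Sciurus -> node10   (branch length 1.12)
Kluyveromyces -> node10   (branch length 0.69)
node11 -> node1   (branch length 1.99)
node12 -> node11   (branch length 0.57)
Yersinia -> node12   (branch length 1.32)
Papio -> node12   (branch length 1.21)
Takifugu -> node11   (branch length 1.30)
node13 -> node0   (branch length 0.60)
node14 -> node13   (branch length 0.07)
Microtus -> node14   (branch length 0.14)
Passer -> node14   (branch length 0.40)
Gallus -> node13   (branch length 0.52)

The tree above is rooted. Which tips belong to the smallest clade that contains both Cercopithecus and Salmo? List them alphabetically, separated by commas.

Anas, Anopheles, Cercopithecus, Kluyveromyces, Nomascus, Salmo, Sciurus, Secale

Tracing Cercopithecus: it sits inside (Cercopithecus,(Anopheles,(Sciurus,Kluyveromyces))).
Tracing Salmo: it sits inside (Salmo,Secale).
The smallest clade enclosing both is ((Anas,(Nomascus,(Salmo,Secale))),(Cercopithecus,(Anopheles,(Sciurus,Kluyveromyces)))); the answer is its 8 terminal taxa in alphabetical order.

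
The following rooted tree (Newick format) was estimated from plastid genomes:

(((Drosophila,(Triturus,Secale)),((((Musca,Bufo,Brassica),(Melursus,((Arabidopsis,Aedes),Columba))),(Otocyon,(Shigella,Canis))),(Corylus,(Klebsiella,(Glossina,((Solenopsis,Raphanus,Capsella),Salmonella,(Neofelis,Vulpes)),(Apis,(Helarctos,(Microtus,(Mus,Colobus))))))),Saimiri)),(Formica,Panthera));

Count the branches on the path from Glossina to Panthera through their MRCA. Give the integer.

The MRCA of Glossina and Panthera is the root of the tree.
From Glossina up to that node: 6 branches. From Panthera up to the same node: 2 branches. Total: 6 + 2 = 8.

8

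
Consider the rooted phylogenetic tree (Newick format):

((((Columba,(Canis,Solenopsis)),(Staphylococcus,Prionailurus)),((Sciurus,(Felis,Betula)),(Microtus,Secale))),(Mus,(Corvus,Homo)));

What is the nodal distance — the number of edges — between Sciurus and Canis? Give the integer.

7

The MRCA of Sciurus and Canis is the node subtending (((Columba,(Canis,Solenopsis)),(Staphylococcus,Prionailurus)),((Sciurus,(Felis,Betula)),(Microtus,Secale))).
From Sciurus up to that node: 3 branches. From Canis up to the same node: 4 branches. Total: 3 + 4 = 7.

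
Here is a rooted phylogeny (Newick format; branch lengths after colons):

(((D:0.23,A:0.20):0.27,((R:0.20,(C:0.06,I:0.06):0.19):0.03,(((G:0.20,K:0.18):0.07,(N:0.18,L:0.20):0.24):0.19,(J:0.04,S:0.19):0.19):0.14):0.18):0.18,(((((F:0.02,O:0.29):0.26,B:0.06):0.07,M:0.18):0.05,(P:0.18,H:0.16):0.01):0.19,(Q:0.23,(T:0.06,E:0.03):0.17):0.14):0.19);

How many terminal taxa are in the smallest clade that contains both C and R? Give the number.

3

The MRCA of C and R is the node subtending (R,(C,I)).
That clade contains 3 terminal taxa: C, I, R.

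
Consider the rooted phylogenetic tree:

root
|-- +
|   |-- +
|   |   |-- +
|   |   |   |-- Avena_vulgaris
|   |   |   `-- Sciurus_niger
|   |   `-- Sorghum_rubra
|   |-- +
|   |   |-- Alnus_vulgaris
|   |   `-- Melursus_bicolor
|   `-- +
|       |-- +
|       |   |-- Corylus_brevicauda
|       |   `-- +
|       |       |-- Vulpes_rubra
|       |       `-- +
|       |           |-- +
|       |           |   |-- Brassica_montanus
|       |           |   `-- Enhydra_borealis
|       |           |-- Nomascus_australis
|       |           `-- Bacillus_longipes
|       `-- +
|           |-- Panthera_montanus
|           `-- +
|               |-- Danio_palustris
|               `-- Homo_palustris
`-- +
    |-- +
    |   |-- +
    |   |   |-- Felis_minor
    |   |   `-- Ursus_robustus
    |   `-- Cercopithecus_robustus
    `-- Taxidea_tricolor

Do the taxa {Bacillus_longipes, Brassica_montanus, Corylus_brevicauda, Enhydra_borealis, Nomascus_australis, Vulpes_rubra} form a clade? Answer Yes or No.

The most recent common ancestor of these taxa subtends (Corylus_brevicauda,(Vulpes_rubra,((Brassica_montanus,Enhydra_borealis),Nomascus_australis,Bacillus_longipes))).
That clade has exactly 6 tips — every listed taxon and nothing else — so the group is monophyletic.

Yes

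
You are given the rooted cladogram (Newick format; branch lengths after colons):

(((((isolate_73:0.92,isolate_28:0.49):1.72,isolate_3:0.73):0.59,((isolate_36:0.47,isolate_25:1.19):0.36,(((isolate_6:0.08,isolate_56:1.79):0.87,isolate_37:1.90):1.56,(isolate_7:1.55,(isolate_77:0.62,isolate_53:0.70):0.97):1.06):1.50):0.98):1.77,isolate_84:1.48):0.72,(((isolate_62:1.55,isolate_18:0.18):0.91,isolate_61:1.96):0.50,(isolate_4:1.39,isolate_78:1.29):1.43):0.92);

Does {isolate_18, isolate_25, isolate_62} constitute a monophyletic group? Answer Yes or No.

No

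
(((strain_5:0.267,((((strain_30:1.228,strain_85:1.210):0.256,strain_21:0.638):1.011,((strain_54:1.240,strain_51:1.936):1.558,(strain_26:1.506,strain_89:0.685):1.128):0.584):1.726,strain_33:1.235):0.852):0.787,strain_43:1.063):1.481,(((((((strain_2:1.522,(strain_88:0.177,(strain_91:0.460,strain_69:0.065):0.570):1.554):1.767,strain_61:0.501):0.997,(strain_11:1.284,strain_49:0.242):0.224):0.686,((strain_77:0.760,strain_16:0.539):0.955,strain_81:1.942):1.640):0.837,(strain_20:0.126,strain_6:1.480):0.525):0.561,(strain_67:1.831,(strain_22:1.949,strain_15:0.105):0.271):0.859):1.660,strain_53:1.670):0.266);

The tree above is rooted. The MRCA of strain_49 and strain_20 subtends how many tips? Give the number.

12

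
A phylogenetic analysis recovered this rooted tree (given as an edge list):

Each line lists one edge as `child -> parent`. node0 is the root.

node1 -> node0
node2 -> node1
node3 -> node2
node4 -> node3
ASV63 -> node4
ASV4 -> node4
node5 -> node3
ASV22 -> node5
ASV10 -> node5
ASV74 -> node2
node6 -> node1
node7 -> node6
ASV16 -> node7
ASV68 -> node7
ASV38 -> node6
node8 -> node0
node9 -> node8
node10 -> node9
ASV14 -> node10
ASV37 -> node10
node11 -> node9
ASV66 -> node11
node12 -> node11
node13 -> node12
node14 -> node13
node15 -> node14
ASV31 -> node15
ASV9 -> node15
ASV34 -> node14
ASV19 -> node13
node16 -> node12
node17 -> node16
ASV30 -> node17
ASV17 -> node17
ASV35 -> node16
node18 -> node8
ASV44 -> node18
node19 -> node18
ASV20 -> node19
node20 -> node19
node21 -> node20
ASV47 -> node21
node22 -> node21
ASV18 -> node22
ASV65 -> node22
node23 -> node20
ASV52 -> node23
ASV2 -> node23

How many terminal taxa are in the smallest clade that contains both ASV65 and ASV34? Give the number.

17

The MRCA of ASV65 and ASV34 is the node subtending (((ASV14,ASV37),(ASV66,((((ASV31,ASV9),ASV34),ASV19),((ASV30,ASV17),ASV35)))),(ASV44,(ASV20,((ASV47,(ASV18,ASV65)),(ASV52,ASV2))))).
That clade contains 17 terminal taxa: ASV14, ASV17, ASV18, ASV19, ASV2, ASV20, ASV30, ASV31, ASV34, ASV35, ASV37, ASV44, ASV47, ASV52, ASV65, ASV66, ASV9.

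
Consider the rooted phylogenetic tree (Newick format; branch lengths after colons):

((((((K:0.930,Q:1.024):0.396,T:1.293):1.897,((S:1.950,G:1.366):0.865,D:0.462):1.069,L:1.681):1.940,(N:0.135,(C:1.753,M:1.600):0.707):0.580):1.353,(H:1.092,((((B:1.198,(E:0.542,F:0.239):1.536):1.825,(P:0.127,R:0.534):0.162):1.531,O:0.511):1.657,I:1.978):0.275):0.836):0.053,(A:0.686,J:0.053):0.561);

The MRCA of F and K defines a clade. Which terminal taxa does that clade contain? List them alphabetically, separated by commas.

B, C, D, E, F, G, H, I, K, L, M, N, O, P, Q, R, S, T

Tracing F: it sits inside (E,F).
Tracing K: it sits inside (K,Q).
The smallest clade enclosing both is (((((K,Q),T),((S,G),D),L),(N,(C,M))),(H,((((B,(E,F)),(P,R)),O),I))); the answer is its 18 terminal taxa in alphabetical order.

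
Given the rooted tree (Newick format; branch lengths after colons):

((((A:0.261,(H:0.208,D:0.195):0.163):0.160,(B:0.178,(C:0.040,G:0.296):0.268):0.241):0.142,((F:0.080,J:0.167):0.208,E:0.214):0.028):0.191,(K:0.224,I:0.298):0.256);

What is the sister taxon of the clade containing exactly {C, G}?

B

The clade containing exactly {C, G} attaches to the tree at the node subtending (B,(C,G)).
The other lineage descending from that same node — the sister group — is the single tip B.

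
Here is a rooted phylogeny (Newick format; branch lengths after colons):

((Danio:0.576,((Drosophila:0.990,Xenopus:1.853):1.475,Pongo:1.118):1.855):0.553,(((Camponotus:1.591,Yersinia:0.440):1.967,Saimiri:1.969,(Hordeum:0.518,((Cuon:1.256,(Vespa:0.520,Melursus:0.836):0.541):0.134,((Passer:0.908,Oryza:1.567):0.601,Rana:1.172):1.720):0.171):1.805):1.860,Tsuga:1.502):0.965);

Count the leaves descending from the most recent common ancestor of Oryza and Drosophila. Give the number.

The MRCA of Oryza and Drosophila is the root, so the clade is the entire tree.
That clade contains 15 terminal taxa: Camponotus, Cuon, Danio, Drosophila, Hordeum, Melursus, Oryza, Passer, Pongo, Rana, Saimiri, Tsuga, Vespa, Xenopus, Yersinia.

15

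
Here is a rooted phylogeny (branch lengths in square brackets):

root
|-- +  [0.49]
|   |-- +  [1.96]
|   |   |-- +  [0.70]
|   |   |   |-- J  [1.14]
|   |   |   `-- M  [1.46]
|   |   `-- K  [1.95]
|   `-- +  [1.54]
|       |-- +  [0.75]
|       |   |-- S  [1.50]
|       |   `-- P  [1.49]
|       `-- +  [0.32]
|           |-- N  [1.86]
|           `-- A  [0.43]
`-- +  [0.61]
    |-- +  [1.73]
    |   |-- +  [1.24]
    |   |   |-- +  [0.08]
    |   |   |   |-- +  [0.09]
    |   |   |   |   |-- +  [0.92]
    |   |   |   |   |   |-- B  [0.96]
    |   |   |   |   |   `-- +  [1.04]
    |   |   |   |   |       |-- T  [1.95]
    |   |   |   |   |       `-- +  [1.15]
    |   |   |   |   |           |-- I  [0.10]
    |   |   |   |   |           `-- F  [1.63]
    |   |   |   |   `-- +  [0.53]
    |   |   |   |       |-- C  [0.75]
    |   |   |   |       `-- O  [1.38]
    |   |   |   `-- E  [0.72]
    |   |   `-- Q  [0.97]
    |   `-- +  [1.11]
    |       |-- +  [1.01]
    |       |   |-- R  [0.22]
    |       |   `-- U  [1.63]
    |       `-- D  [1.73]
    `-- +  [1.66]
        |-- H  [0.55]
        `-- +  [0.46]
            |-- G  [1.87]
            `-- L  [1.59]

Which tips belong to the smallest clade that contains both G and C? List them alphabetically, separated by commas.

B, C, D, E, F, G, H, I, L, O, Q, R, T, U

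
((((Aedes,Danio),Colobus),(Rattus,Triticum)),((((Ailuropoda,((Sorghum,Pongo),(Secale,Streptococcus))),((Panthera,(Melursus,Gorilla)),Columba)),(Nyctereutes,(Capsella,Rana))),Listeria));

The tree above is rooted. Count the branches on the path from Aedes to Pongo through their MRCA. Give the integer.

The MRCA of Aedes and Pongo is the root of the tree.
From Aedes up to that node: 4 branches. From Pongo up to the same node: 7 branches. Total: 4 + 7 = 11.

11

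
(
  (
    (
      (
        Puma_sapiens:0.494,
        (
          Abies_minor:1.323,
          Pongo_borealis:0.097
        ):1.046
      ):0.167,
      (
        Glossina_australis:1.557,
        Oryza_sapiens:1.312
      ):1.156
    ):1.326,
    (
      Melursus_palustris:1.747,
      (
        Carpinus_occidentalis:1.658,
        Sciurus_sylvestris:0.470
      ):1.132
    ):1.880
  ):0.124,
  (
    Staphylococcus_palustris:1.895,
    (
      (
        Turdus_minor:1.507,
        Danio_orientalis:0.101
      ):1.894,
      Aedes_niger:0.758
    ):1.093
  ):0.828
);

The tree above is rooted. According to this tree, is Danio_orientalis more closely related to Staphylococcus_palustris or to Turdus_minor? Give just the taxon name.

Turdus_minor

The MRCA of Danio_orientalis and Turdus_minor subtends (Turdus_minor,Danio_orientalis) (2 taxa).
The MRCA of Danio_orientalis and Staphylococcus_palustris subtends (Staphylococcus_palustris,((Turdus_minor,Danio_orientalis),Aedes_niger)) (4 taxa).
The first is nested inside the second, so Danio_orientalis shares a more recent common ancestor with Turdus_minor.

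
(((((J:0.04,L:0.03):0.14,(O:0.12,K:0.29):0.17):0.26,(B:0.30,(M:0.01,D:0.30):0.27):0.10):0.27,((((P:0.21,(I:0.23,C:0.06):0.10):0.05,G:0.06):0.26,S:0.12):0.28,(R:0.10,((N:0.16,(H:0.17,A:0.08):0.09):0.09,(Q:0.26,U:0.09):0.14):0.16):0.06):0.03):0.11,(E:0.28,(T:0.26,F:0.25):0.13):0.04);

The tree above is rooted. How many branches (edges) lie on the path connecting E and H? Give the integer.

9

The MRCA of E and H is the root of the tree.
From E up to that node: 2 branches. From H up to the same node: 7 branches. Total: 2 + 7 = 9.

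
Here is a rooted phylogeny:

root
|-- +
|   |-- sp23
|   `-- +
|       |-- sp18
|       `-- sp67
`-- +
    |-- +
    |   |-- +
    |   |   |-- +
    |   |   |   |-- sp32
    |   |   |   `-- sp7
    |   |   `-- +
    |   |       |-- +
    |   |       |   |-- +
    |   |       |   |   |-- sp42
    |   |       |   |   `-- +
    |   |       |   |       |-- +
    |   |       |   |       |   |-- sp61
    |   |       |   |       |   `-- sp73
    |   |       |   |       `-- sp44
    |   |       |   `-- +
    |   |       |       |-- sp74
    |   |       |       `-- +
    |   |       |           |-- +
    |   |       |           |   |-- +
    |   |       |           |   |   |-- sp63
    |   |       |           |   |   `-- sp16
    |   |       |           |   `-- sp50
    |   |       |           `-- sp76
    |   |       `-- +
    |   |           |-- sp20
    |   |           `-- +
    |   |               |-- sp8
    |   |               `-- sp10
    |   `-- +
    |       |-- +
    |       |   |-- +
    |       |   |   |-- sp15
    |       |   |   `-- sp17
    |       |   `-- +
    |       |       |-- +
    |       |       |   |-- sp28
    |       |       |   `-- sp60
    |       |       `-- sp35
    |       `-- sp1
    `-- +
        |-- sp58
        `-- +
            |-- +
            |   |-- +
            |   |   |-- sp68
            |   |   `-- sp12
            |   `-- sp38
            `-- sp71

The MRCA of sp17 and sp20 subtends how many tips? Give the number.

20

The MRCA of sp17 and sp20 is the node subtending (((sp32,sp7),(((sp42,((sp61,sp73),sp44)),(sp74,(((sp63,sp16),sp50),sp76))),(sp20,(sp8,sp10)))),(((sp15,sp17),((sp28,sp60),sp35)),sp1)).
That clade contains 20 terminal taxa: sp1, sp10, sp15, sp16, sp17, sp20, sp28, sp32, sp35, sp42, sp44, sp50, sp60, sp61, sp63, sp7, sp73, sp74, sp76, sp8.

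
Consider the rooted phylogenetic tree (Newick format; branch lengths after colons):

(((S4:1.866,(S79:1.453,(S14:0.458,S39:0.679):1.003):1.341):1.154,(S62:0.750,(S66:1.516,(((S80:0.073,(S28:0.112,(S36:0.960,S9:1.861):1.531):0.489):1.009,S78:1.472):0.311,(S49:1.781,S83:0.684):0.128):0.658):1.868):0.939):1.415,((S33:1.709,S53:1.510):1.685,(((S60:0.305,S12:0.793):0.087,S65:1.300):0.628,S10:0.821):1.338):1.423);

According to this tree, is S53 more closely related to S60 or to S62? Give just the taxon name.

The MRCA of S53 and S60 subtends ((S33,S53),(((S60,S12),S65),S10)) (6 taxa).
The MRCA of S53 and S62 is the root, subtending the entire tree (19 taxa).
The first is nested inside the second, so S53 shares a more recent common ancestor with S60.

S60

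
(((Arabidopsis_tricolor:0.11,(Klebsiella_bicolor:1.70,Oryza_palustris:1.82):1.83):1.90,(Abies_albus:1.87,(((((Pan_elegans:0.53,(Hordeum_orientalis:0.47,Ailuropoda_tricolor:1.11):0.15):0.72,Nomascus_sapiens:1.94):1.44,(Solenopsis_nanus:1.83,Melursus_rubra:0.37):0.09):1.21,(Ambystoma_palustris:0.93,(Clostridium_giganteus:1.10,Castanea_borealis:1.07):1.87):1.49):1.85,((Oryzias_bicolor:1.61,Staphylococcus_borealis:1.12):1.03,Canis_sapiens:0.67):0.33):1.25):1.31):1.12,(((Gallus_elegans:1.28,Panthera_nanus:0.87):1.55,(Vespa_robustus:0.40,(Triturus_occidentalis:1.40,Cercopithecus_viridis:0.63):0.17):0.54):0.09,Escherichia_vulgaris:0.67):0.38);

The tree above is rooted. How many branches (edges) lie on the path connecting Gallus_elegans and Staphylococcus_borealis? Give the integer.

The MRCA of Gallus_elegans and Staphylococcus_borealis is the root of the tree.
From Gallus_elegans up to that node: 4 branches. From Staphylococcus_borealis up to the same node: 6 branches. Total: 4 + 6 = 10.

10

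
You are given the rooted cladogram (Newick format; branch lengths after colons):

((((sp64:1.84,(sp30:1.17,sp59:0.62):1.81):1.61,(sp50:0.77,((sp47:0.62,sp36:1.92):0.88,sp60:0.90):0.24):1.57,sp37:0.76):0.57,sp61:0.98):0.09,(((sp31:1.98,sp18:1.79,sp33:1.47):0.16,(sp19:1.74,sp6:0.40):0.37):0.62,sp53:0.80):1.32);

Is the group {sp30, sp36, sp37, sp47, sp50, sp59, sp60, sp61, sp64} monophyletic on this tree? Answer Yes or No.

The most recent common ancestor of these taxa subtends (((sp64,(sp30,sp59)),(sp50,((sp47,sp36),sp60)),sp37),sp61).
That clade has exactly 9 tips — every listed taxon and nothing else — so the group is monophyletic.

Yes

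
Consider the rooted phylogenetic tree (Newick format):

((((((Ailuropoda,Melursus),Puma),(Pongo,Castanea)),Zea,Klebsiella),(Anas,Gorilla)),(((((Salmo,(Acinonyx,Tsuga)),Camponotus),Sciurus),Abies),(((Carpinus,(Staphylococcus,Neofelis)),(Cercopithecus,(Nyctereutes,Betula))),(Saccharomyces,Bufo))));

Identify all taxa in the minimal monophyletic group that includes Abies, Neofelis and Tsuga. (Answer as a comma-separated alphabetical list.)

Abies, Acinonyx, Betula, Bufo, Camponotus, Carpinus, Cercopithecus, Neofelis, Nyctereutes, Saccharomyces, Salmo, Sciurus, Staphylococcus, Tsuga

Tracing Abies: it sits inside ((((Salmo,(Acinonyx,Tsuga)),Camponotus),Sciurus),Abies).
Tracing Neofelis: it sits inside (Staphylococcus,Neofelis).
Tracing Tsuga: it sits inside (Acinonyx,Tsuga).
The smallest clade enclosing all 3 is (((((Salmo,(Acinonyx,Tsuga)),Camponotus),Sciurus),Abies),(((Carpinus,(Staphylococcus,Neofelis)),(Cercopithecus,(Nyctereutes,Betula))),(Saccharomyces,Bufo))); the answer is its 14 terminal taxa in alphabetical order.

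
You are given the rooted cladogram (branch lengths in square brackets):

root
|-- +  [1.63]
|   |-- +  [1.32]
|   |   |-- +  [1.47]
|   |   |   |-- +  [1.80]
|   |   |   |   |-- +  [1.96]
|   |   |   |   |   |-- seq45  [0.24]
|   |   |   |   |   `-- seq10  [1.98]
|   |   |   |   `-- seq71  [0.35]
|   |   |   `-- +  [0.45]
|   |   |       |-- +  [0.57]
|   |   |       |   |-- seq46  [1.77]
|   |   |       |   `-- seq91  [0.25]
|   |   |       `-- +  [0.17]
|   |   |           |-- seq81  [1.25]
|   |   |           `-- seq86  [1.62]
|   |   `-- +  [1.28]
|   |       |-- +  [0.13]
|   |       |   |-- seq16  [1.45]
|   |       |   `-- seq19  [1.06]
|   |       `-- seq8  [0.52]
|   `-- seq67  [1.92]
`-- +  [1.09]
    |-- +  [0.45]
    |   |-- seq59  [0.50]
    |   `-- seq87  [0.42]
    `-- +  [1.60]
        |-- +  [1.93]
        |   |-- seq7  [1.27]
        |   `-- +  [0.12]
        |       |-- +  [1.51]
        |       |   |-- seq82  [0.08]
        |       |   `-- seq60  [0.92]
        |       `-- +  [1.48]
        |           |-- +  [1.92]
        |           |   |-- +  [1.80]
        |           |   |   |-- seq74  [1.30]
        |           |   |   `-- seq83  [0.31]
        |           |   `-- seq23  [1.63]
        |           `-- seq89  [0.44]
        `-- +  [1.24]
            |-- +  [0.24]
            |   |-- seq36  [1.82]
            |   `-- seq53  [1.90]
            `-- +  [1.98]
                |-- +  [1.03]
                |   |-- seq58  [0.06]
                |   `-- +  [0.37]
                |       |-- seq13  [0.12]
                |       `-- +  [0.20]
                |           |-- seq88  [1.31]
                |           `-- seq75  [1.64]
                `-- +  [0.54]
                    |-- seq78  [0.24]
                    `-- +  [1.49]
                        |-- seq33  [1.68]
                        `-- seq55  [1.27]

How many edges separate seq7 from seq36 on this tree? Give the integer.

5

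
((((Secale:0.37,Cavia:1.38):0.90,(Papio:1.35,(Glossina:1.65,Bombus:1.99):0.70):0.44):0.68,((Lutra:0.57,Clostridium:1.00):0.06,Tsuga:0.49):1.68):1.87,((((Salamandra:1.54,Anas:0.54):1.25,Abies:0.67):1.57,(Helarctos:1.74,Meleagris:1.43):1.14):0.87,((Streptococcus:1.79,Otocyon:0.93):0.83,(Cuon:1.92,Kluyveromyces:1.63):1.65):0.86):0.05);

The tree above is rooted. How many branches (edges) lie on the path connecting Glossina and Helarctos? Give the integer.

9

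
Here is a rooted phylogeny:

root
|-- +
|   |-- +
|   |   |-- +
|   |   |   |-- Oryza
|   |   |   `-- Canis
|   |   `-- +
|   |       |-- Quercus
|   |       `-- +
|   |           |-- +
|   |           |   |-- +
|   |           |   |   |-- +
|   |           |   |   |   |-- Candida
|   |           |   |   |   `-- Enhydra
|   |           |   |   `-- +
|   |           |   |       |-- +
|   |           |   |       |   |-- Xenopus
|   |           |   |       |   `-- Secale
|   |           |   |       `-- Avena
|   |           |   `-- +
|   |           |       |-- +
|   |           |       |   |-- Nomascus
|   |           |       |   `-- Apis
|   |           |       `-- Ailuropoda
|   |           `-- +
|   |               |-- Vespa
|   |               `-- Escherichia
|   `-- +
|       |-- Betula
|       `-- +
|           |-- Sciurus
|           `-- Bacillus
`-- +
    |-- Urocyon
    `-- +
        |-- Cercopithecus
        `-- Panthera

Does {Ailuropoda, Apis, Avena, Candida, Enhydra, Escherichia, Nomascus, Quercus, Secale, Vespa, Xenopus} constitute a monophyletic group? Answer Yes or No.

Yes

The most recent common ancestor of these taxa subtends (Quercus,((((Candida,Enhydra),((Xenopus,Secale),Avena)),((Nomascus,Apis),Ailuropoda)),(Vespa,Escherichia))).
That clade has exactly 11 tips — every listed taxon and nothing else — so the group is monophyletic.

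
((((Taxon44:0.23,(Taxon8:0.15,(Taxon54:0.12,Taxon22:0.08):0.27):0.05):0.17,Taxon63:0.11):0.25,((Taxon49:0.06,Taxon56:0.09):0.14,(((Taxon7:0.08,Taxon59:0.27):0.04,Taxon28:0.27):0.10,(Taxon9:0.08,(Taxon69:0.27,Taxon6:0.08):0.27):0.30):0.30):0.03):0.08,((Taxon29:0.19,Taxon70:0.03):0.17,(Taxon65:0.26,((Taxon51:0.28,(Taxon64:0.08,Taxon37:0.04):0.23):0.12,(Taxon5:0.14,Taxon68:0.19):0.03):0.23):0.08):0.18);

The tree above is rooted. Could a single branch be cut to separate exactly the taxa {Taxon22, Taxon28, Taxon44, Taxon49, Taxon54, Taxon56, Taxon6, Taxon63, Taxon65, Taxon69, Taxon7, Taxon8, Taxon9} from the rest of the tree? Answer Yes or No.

The MRCA of the listed taxa is the root, so the smallest clade containing them is the whole tree.
That clade also contains Taxon29, Taxon37, Taxon5, Taxon51, Taxon59, Taxon64, Taxon68, Taxon70, which are not in the proposed group, so the group is not monophyletic.

No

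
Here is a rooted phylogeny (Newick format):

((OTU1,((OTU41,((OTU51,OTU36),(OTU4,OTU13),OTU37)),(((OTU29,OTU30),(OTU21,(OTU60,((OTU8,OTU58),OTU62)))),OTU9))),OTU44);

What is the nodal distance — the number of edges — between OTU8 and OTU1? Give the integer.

9

The MRCA of OTU8 and OTU1 is the node subtending (OTU1,((OTU41,((OTU51,OTU36),(OTU4,OTU13),OTU37)),(((OTU29,OTU30),(OTU21,(OTU60,((OTU8,OTU58),OTU62)))),OTU9))).
From OTU8 up to that node: 8 branches. From OTU1 up to the same node: 1 branch. Total: 8 + 1 = 9.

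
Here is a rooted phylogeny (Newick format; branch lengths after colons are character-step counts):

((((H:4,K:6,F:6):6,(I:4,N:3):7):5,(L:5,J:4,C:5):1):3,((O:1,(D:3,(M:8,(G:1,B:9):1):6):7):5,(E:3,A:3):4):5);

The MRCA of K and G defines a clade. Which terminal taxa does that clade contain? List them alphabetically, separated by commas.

A, B, C, D, E, F, G, H, I, J, K, L, M, N, O

Tracing K: it sits inside (H,K,F).
Tracing G: it sits inside (G,B).
The smallest clade enclosing both is the whole tree (their MRCA is the root), so the answer is all 15 tips in alphabetical order.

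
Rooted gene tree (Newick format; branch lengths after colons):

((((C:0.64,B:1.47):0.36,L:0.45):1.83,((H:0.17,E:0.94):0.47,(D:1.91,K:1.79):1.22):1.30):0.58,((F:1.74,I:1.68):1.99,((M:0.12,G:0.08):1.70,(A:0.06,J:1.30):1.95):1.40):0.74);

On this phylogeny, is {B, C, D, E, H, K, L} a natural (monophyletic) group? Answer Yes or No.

Yes

The most recent common ancestor of these taxa subtends (((C,B),L),((H,E),(D,K))).
That clade has exactly 7 tips — every listed taxon and nothing else — so the group is monophyletic.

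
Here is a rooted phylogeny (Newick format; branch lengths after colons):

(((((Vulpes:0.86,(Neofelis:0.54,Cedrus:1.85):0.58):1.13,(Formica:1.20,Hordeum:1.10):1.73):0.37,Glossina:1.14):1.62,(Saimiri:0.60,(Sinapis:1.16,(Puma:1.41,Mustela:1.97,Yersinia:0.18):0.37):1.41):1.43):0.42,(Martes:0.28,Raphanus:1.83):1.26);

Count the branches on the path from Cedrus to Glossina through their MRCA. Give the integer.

The MRCA of Cedrus and Glossina is the node subtending (((Vulpes,(Neofelis,Cedrus)),(Formica,Hordeum)),Glossina).
From Cedrus up to that node: 4 branches. From Glossina up to the same node: 1 branch. Total: 4 + 1 = 5.

5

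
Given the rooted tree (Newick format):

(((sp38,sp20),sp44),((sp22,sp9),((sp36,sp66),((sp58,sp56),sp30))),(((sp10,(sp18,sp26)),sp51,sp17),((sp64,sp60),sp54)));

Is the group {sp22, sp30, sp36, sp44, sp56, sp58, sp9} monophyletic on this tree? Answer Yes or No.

The MRCA of the listed taxa is the root, so the smallest clade containing them is the whole tree.
That clade also contains sp10, sp17, sp18, sp20, sp26, sp38, sp51, sp54, sp60, sp64, sp66, which are not in the proposed group, so the group is not monophyletic.

No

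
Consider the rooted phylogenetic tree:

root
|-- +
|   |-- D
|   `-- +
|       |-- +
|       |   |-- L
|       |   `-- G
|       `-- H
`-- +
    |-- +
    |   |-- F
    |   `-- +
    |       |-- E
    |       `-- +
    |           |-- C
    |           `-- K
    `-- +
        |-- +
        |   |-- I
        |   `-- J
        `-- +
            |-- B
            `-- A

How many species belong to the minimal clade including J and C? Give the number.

8

The MRCA of J and C is the node subtending ((F,(E,(C,K))),((I,J),(B,A))).
That clade contains 8 terminal taxa: A, B, C, E, F, I, J, K.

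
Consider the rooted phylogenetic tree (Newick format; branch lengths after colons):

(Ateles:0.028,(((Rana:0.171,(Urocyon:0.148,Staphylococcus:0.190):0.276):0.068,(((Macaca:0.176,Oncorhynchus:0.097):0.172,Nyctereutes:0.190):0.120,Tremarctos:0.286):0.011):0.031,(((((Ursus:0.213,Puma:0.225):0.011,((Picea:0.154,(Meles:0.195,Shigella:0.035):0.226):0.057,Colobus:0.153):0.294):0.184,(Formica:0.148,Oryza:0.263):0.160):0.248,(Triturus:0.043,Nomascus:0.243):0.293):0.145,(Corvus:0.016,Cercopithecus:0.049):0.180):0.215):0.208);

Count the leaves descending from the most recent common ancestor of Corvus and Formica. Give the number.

The MRCA of Corvus and Formica is the node subtending (((((Ursus,Puma),((Picea,(Meles,Shigella)),Colobus)),(Formica,Oryza)),(Triturus,Nomascus)),(Corvus,Cercopithecus)).
That clade contains 12 terminal taxa: Cercopithecus, Colobus, Corvus, Formica, Meles, Nomascus, Oryza, Picea, Puma, Shigella, Triturus, Ursus.

12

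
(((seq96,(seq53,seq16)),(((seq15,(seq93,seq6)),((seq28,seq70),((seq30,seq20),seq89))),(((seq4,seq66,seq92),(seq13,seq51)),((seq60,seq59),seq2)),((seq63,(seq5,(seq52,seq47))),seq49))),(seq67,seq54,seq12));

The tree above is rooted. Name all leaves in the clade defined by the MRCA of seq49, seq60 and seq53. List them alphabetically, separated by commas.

seq13, seq15, seq16, seq2, seq20, seq28, seq30, seq4, seq47, seq49, seq5, seq51, seq52, seq53, seq59, seq6, seq60, seq63, seq66, seq70, seq89, seq92, seq93, seq96

Tracing seq49: it sits inside ((seq63,(seq5,(seq52,seq47))),seq49).
Tracing seq60: it sits inside (seq60,seq59).
Tracing seq53: it sits inside (seq53,seq16).
The smallest clade enclosing all 3 is ((seq96,(seq53,seq16)),(((seq15,(seq93,seq6)),((seq28,seq70),((seq30,seq20),seq89))),(((seq4,seq66,seq92),(seq13,seq51)),((seq60,seq59),seq2)),((seq63,(seq5,(seq52,seq47))),seq49))); the answer is its 24 terminal taxa in alphabetical order.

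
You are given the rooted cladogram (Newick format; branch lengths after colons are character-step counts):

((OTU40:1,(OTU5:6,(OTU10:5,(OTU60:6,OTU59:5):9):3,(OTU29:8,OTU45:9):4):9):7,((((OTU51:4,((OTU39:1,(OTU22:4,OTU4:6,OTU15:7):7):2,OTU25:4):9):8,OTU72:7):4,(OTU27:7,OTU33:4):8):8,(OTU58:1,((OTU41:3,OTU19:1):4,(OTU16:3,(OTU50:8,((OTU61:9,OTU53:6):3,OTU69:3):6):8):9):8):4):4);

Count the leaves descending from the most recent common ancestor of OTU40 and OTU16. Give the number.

The MRCA of OTU40 and OTU16 is the root, so the clade is the entire tree.
That clade contains 24 terminal taxa: OTU10, OTU15, OTU16, OTU19, OTU22, OTU25, OTU27, OTU29, OTU33, OTU39, OTU4, OTU40, OTU41, OTU45, OTU5, OTU50, OTU51, OTU53, OTU58, OTU59, OTU60, OTU61, OTU69, OTU72.

24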